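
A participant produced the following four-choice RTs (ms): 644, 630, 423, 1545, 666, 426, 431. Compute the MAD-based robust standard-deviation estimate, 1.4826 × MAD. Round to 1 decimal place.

Sorted: 423, 426, 431, 630, 644, 666, 1545 → median = 630
|x − 630| sorted: 0, 14, 36, 199, 204, 207, 915 → MAD = 199
Robust SD ≈ 1.4826 × 199 = 295.037

295.0 ms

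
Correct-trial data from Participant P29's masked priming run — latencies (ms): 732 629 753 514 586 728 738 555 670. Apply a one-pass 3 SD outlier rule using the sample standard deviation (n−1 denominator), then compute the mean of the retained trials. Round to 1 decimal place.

n = 9, ΣRT = 5905, M = 656.111
Σ(x−M)² = 63282.89; s = √(63282.89/8) = 88.940
Cutoffs: 656.111 ± 3·88.940 → [389.3, 922.9]
No RTs fall outside the cutoffs; all 9 retained. Mean = 5905/9 = 656.111

656.1 ms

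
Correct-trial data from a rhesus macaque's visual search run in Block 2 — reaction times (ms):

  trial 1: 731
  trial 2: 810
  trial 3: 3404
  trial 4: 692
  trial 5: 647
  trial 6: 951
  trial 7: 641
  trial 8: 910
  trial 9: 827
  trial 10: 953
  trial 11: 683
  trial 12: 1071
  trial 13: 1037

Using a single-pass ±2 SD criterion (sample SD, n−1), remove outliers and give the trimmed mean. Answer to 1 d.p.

829.4 ms

n = 13, ΣRT = 13357, M = 1027.462
Σ(x−M)² = 6375765.23; s = √(6375765.23/12) = 728.913
Cutoffs: 1027.462 ± 2·728.913 → [-430.4, 2485.3]
Outside: 3404 → excluded.
Retained (n=12): Σ = 9953, mean = 9953/12 = 829.417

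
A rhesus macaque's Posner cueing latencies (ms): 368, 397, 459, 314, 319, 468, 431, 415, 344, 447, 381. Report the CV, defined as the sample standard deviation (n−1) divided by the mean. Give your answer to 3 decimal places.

0.138

n = 11, Σ = 4343, M = 394.8182
Σ(x−M)² = 29691.636; s = √(29691.636/10) = 54.4900
CV = 54.4900 / 394.8182 = 0.13801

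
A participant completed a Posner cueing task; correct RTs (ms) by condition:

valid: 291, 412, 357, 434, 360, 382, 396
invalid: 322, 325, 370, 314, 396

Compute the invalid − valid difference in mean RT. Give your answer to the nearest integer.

M(valid) = 2632/7 = 376.000
M(invalid) = 1727/5 = 345.400
Difference = 345.400 − 376.000 = -30.600 ms

-31 ms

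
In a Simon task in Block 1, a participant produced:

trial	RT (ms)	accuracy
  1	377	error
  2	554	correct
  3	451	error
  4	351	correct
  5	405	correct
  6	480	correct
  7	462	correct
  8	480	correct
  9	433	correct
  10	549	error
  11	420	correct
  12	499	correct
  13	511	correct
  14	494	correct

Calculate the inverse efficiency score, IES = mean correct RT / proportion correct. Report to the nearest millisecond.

Correct trials (n=11): 554, 351, 405, 480, 462, 480, 433, 420, 499, 511, 494
Mean correct RT = 5089/11 = 462.6364 ms
Proportion correct = 11/14
IES = 462.6364 / (11/14) = 588.810 ms

589 ms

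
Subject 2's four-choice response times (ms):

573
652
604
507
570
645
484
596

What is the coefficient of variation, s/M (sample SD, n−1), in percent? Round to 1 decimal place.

n = 8, Σ = 4631, M = 578.8750
Σ(x−M)² = 24924.875; s = √(24924.875/7) = 59.6716
CV = 59.6716 / 578.8750 = 0.10308 = 10.308%

10.3%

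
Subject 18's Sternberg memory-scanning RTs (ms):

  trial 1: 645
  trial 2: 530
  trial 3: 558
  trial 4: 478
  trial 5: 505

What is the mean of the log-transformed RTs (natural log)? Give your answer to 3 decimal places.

ln(RT): 6.4693, 6.2729, 6.3244, 6.1696, 6.2246
Σ ln(RT) = 31.4607
Mean = 31.4607/5 = 6.29213

6.292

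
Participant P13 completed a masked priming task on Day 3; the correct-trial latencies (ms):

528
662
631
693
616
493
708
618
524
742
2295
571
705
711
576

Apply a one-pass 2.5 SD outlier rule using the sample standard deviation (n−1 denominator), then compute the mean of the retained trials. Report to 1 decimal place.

n = 15, ΣRT = 11073, M = 738.200
Σ(x−M)² = 2679570.40; s = √(2679570.40/14) = 437.490
Cutoffs: 738.200 ± 2.5·437.490 → [-355.5, 1831.9]
Outside: 2295 → excluded.
Retained (n=14): Σ = 8778, mean = 8778/14 = 627.000

627.0 ms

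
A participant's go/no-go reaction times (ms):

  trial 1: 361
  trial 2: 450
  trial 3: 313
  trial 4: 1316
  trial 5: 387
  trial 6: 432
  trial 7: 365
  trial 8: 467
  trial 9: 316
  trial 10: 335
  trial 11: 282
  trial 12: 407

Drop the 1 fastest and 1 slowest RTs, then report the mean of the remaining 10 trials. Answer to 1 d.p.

Sorted: 282, 313, 316, 335, 361, 365, 387, 407, 432, 450, 467, 1316
Drop lowest 1 (282) and highest 1 (1316)
Remaining (n=10): Σ = 3833, mean = 3833/10 = 383.300

383.3 ms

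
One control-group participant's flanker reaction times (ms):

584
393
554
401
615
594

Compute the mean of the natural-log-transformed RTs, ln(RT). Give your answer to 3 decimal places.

ln(RT): 6.3699, 5.9738, 6.3172, 5.9940, 6.4216, 6.3869
Σ ln(RT) = 37.4633
Mean = 37.4633/6 = 6.24389

6.244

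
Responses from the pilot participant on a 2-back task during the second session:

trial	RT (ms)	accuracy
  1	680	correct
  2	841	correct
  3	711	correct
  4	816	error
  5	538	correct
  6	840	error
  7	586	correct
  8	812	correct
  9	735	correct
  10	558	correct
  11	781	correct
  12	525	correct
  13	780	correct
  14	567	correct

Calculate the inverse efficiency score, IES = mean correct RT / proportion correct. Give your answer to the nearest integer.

789 ms

Correct trials (n=12): 680, 841, 711, 538, 586, 812, 735, 558, 781, 525, 780, 567
Mean correct RT = 8114/12 = 676.1667 ms
Proportion correct = 12/14
IES = 676.1667 / (12/14) = 788.861 ms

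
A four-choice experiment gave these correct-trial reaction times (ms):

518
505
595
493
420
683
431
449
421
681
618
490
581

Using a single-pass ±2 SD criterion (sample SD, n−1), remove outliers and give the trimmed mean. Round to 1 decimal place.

n = 13, ΣRT = 6885, M = 529.615
Σ(x−M)² = 104859.08; s = √(104859.08/12) = 93.479
Cutoffs: 529.615 ± 2·93.479 → [342.7, 716.6]
No RTs fall outside the cutoffs; all 13 retained. Mean = 6885/13 = 529.615

529.6 ms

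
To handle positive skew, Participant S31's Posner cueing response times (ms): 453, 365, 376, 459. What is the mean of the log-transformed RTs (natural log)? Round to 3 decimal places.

ln(RT): 6.1159, 5.8999, 5.9296, 6.1291
Σ ln(RT) = 24.0744
Mean = 24.0744/4 = 6.01861

6.019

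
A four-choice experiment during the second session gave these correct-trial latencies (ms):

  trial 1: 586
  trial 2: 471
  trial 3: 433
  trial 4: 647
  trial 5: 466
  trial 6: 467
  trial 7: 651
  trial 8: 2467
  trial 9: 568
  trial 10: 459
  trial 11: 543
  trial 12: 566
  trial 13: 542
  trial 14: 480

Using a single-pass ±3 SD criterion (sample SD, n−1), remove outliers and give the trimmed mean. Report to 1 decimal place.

529.2 ms

n = 14, ΣRT = 9346, M = 667.571
Σ(x−M)² = 3550021.43; s = √(3550021.43/13) = 522.569
Cutoffs: 667.571 ± 3·522.569 → [-900.1, 2235.3]
Outside: 2467 → excluded.
Retained (n=13): Σ = 6879, mean = 6879/13 = 529.154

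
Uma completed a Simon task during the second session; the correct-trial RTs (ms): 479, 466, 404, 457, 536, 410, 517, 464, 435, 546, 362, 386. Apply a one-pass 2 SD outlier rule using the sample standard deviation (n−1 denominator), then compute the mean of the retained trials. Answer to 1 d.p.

455.2 ms

n = 12, ΣRT = 5462, M = 455.167
Σ(x−M)² = 37903.67; s = √(37903.67/11) = 58.701
Cutoffs: 455.167 ± 2·58.701 → [337.8, 572.6]
No RTs fall outside the cutoffs; all 12 retained. Mean = 5462/12 = 455.167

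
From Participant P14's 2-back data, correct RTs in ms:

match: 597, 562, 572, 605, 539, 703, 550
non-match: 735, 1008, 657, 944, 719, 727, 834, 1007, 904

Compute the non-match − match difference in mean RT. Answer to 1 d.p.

M(match) = 4128/7 = 589.714
M(non-match) = 7535/9 = 837.222
Difference = 837.222 − 589.714 = 247.508 ms

247.5 ms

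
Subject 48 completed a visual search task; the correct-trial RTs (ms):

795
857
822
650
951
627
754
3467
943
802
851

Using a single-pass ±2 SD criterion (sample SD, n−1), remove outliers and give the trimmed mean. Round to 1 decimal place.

n = 11, ΣRT = 11519, M = 1047.182
Σ(x−M)² = 6544959.64; s = √(6544959.64/10) = 809.009
Cutoffs: 1047.182 ± 2·809.009 → [-570.8, 2665.2]
Outside: 3467 → excluded.
Retained (n=10): Σ = 8052, mean = 8052/10 = 805.200

805.2 ms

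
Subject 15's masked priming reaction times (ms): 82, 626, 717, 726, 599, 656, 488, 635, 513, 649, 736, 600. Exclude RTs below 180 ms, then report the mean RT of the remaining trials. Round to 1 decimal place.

Excluded: 82
Retained (n=11): Σ = 6945
Mean = 6945/11 = 631.3636

631.4 ms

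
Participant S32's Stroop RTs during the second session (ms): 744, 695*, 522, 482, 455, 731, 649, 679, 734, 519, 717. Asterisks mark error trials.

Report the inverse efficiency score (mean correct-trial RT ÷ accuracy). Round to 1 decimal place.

Correct trials (n=10): 744, 522, 482, 455, 731, 649, 679, 734, 519, 717
Mean correct RT = 6232/10 = 623.2000 ms
Proportion correct = 10/11
IES = 623.2000 / (10/11) = 685.520 ms

685.5 ms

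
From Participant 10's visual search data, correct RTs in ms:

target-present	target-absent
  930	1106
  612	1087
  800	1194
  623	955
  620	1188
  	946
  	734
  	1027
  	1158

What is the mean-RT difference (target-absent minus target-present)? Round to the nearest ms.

327 ms

M(target-present) = 3585/5 = 717.000
M(target-absent) = 9395/9 = 1043.889
Difference = 1043.889 − 717.000 = 326.889 ms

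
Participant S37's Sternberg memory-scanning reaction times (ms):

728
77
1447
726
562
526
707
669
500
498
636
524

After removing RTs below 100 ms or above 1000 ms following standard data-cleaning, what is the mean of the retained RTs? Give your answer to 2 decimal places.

Excluded: 77, 1447
Retained (n=10): Σ = 6076
Mean = 6076/10 = 607.6000

607.60 ms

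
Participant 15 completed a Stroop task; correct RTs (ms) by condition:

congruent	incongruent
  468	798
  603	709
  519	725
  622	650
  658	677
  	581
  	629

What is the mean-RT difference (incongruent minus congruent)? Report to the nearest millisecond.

107 ms

M(congruent) = 2870/5 = 574.000
M(incongruent) = 4769/7 = 681.286
Difference = 681.286 − 574.000 = 107.286 ms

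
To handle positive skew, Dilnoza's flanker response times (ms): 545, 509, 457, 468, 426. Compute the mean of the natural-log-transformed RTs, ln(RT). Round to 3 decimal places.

6.172

ln(RT): 6.3008, 6.2324, 6.1247, 6.1485, 6.0544
Σ ln(RT) = 30.8608
Mean = 30.8608/5 = 6.17216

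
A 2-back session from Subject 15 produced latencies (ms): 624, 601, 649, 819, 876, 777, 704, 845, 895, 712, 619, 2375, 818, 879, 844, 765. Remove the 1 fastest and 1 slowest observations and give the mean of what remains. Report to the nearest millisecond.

Sorted: 601, 619, 624, 649, 704, 712, 765, 777, 818, 819, 844, 845, 876, 879, 895, 2375
Drop lowest 1 (601) and highest 1 (2375)
Remaining (n=14): Σ = 10826, mean = 10826/14 = 773.286

773 ms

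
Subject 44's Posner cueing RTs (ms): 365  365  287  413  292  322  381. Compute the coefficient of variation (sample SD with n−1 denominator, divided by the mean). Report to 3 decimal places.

n = 7, Σ = 2425, M = 346.4286
Σ(x−M)² = 13407.714; s = √(13407.714/6) = 47.2718
CV = 47.2718 / 346.4286 = 0.13645

0.136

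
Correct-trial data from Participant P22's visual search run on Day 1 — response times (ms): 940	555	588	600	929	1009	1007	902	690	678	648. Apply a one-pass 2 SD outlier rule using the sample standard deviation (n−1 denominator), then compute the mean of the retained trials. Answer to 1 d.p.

776.9 ms

n = 11, ΣRT = 8546, M = 776.909
Σ(x−M)² = 322366.91; s = √(322366.91/10) = 179.546
Cutoffs: 776.909 ± 2·179.546 → [417.8, 1136.0]
No RTs fall outside the cutoffs; all 11 retained. Mean = 8546/11 = 776.909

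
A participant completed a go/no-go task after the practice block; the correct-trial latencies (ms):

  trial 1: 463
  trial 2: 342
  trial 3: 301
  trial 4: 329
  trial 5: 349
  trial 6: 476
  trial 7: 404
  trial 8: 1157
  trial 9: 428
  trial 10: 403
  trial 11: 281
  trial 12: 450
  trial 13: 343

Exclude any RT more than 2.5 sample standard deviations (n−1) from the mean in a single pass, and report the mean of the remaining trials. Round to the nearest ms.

381 ms

n = 13, ΣRT = 5726, M = 440.462
Σ(x−M)² = 603037.23; s = √(603037.23/12) = 224.172
Cutoffs: 440.462 ± 2.5·224.172 → [-120.0, 1000.9]
Outside: 1157 → excluded.
Retained (n=12): Σ = 4569, mean = 4569/12 = 380.750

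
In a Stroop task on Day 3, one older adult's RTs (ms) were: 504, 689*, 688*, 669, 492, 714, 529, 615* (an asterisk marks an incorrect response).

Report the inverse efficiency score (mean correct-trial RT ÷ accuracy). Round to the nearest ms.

931 ms

Correct trials (n=5): 504, 669, 492, 714, 529
Mean correct RT = 2908/5 = 581.6000 ms
Proportion correct = 5/8
IES = 581.6000 / (5/8) = 930.560 ms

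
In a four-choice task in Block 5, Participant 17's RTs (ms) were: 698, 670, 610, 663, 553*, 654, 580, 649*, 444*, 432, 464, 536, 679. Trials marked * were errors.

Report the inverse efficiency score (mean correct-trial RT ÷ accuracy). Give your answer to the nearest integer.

Correct trials (n=10): 698, 670, 610, 663, 654, 580, 432, 464, 536, 679
Mean correct RT = 5986/10 = 598.6000 ms
Proportion correct = 10/13
IES = 598.6000 / (10/13) = 778.180 ms

778 ms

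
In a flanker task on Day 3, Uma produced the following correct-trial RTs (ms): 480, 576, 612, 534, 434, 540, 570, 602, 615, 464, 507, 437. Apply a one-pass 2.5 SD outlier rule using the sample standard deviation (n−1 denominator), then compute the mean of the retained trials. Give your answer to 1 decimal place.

530.9 ms

n = 12, ΣRT = 6371, M = 530.917
Σ(x−M)² = 48204.92; s = √(48204.92/11) = 66.199
Cutoffs: 530.917 ± 2.5·66.199 → [365.4, 696.4]
No RTs fall outside the cutoffs; all 12 retained. Mean = 6371/12 = 530.917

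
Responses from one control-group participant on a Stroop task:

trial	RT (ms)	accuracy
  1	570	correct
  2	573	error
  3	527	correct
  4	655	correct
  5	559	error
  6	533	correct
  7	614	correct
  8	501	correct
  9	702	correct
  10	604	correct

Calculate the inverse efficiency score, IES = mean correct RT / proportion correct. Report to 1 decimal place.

735.3 ms

Correct trials (n=8): 570, 527, 655, 533, 614, 501, 702, 604
Mean correct RT = 4706/8 = 588.2500 ms
Proportion correct = 8/10
IES = 588.2500 / (8/10) = 735.312 ms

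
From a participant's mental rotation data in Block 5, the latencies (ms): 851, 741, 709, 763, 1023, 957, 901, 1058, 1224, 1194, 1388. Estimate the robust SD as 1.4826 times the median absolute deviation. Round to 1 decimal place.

Sorted: 709, 741, 763, 851, 901, 957, 1023, 1058, 1194, 1224, 1388 → median = 957
|x − 957| sorted: 0, 56, 66, 101, 106, 194, 216, 237, 248, 267, 431 → MAD = 194
Robust SD ≈ 1.4826 × 194 = 287.624

287.6 ms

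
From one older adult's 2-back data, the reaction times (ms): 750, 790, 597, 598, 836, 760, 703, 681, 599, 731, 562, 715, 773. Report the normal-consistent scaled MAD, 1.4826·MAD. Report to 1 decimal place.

86.0 ms

Sorted: 562, 597, 598, 599, 681, 703, 715, 731, 750, 760, 773, 790, 836 → median = 715
|x − 715| sorted: 0, 12, 16, 34, 35, 45, 58, 75, 116, 117, 118, 121, 153 → MAD = 58
Robust SD ≈ 1.4826 × 58 = 85.991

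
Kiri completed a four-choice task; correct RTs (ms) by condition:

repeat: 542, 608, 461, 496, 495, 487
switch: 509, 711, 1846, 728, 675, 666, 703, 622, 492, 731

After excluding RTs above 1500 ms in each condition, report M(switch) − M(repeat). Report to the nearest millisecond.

switch: exclude 1846
M(repeat) = 3089/6 = 514.833
M(switch) = 5837/9 = 648.556
Difference = 648.556 − 514.833 = 133.722 ms

134 ms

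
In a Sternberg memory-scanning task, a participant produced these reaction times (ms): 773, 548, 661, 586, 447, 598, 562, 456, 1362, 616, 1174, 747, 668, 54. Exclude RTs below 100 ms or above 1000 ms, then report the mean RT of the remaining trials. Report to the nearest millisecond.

Excluded: 54, 1174, 1362
Retained (n=11): Σ = 6662
Mean = 6662/11 = 605.6364

606 ms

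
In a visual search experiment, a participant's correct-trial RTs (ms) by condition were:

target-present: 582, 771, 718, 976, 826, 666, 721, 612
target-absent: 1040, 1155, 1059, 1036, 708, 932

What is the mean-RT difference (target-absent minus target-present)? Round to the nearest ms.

254 ms

M(target-present) = 5872/8 = 734.000
M(target-absent) = 5930/6 = 988.333
Difference = 988.333 − 734.000 = 254.333 ms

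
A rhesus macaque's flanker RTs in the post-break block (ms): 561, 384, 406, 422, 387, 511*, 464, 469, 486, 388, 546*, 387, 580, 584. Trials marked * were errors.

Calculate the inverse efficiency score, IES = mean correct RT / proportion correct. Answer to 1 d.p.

Correct trials (n=12): 561, 384, 406, 422, 387, 464, 469, 486, 388, 387, 580, 584
Mean correct RT = 5518/12 = 459.8333 ms
Proportion correct = 12/14
IES = 459.8333 / (12/14) = 536.472 ms

536.5 ms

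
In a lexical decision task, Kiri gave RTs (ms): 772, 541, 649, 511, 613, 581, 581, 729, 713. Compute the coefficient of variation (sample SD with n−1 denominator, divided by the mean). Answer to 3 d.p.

0.142

n = 9, Σ = 5690, M = 632.2222
Σ(x−M)² = 64343.556; s = √(64343.556/8) = 89.6825
CV = 89.6825 / 632.2222 = 0.14185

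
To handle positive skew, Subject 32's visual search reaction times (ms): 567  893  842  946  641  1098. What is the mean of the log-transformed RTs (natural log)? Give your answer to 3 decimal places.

ln(RT): 6.3404, 6.7946, 6.7358, 6.8522, 6.4630, 7.0012
Σ ln(RT) = 40.1872
Mean = 40.1872/6 = 6.69787

6.698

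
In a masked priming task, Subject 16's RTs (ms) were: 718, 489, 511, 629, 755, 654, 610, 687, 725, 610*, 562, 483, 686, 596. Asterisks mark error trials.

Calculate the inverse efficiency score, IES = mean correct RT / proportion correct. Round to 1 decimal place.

Correct trials (n=13): 718, 489, 511, 629, 755, 654, 610, 687, 725, 562, 483, 686, 596
Mean correct RT = 8105/13 = 623.4615 ms
Proportion correct = 13/14
IES = 623.4615 / (13/14) = 671.420 ms

671.4 ms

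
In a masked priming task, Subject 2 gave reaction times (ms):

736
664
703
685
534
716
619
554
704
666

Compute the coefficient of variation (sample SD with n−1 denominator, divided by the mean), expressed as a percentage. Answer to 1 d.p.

10.4%

n = 10, Σ = 6581, M = 658.1000
Σ(x−M)² = 42130.900; s = √(42130.900/9) = 68.4194
CV = 68.4194 / 658.1000 = 0.10397 = 10.397%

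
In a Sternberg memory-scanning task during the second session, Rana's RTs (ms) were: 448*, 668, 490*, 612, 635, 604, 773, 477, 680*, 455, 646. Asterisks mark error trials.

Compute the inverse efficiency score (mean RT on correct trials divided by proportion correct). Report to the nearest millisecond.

837 ms

Correct trials (n=8): 668, 612, 635, 604, 773, 477, 455, 646
Mean correct RT = 4870/8 = 608.7500 ms
Proportion correct = 8/11
IES = 608.7500 / (8/11) = 837.031 ms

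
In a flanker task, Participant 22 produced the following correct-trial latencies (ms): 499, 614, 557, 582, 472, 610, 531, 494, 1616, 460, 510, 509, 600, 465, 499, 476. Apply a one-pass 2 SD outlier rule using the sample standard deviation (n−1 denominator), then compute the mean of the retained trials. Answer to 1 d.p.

n = 16, ΣRT = 9494, M = 593.375
Σ(x−M)² = 1156387.75; s = √(1156387.75/15) = 277.655
Cutoffs: 593.375 ± 2·277.655 → [38.1, 1148.7]
Outside: 1616 → excluded.
Retained (n=15): Σ = 7878, mean = 7878/15 = 525.200

525.2 ms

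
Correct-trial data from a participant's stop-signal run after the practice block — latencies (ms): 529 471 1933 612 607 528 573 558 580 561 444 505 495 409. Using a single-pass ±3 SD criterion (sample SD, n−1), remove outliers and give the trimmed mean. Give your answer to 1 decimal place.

n = 14, ΣRT = 8805, M = 628.929
Σ(x−M)² = 1877512.93; s = √(1877512.93/13) = 380.032
Cutoffs: 628.929 ± 3·380.032 → [-511.2, 1769.0]
Outside: 1933 → excluded.
Retained (n=13): Σ = 6872, mean = 6872/13 = 528.615

528.6 ms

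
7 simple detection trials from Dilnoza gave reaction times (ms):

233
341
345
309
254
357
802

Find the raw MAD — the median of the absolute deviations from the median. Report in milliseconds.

32 ms

Sorted: 233, 254, 309, 341, 345, 357, 802 → median = 341
|x − 341|: 108, 0, 4, 32, 87, 16, 461
Sorted deviations: 0, 4, 16, 32, 87, 108, 461 → MAD = 32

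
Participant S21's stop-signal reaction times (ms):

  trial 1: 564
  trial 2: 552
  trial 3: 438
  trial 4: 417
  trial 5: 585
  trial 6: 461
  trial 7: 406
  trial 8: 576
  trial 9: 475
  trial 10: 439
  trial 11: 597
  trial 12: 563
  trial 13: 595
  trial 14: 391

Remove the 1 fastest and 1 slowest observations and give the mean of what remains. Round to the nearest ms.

Sorted: 391, 406, 417, 438, 439, 461, 475, 552, 563, 564, 576, 585, 595, 597
Drop lowest 1 (391) and highest 1 (597)
Remaining (n=12): Σ = 6071, mean = 6071/12 = 505.917

506 ms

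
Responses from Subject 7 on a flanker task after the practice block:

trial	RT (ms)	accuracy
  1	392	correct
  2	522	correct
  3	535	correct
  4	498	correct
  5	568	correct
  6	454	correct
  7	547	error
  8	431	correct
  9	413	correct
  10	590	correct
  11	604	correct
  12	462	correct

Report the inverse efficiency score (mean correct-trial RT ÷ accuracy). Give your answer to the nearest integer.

Correct trials (n=11): 392, 522, 535, 498, 568, 454, 431, 413, 590, 604, 462
Mean correct RT = 5469/11 = 497.1818 ms
Proportion correct = 11/12
IES = 497.1818 / (11/12) = 542.380 ms

542 ms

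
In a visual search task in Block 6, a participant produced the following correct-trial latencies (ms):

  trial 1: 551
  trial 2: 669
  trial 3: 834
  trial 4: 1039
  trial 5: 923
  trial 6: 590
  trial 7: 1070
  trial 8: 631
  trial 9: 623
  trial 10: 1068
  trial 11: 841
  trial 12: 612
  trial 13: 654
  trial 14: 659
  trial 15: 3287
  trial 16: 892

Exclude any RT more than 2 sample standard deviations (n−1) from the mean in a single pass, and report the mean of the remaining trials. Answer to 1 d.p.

n = 16, ΣRT = 14943, M = 933.938
Σ(x−M)² = 6386108.94; s = √(6386108.94/15) = 652.488
Cutoffs: 933.938 ± 2·652.488 → [-371.0, 2238.9]
Outside: 3287 → excluded.
Retained (n=15): Σ = 11656, mean = 11656/15 = 777.067

777.1 ms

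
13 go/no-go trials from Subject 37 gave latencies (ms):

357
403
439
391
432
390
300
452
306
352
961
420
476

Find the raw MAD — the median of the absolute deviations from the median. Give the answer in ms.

Sorted: 300, 306, 352, 357, 390, 391, 403, 420, 432, 439, 452, 476, 961 → median = 403
|x − 403|: 46, 0, 36, 12, 29, 13, 103, 49, 97, 51, 558, 17, 73
Sorted deviations: 0, 12, 13, 17, 29, 36, 46, 49, 51, 73, 97, 103, 558 → MAD = 46

46 ms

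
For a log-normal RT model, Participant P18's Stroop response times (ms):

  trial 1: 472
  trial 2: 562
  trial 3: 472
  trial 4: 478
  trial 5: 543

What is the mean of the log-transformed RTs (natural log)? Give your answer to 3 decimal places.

ln(RT): 6.1570, 6.3315, 6.1570, 6.1696, 6.2971
Σ ln(RT) = 31.1122
Mean = 31.1122/5 = 6.22244

6.222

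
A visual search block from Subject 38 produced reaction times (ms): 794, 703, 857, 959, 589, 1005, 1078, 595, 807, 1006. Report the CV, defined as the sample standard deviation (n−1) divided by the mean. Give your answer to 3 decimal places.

0.207

n = 10, Σ = 8393, M = 839.3000
Σ(x−M)² = 270870.100; s = √(270870.100/9) = 173.4839
CV = 173.4839 / 839.3000 = 0.20670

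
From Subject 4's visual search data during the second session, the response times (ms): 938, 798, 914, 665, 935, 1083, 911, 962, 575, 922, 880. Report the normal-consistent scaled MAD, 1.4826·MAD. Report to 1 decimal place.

50.4 ms

Sorted: 575, 665, 798, 880, 911, 914, 922, 935, 938, 962, 1083 → median = 914
|x − 914| sorted: 0, 3, 8, 21, 24, 34, 48, 116, 169, 249, 339 → MAD = 34
Robust SD ≈ 1.4826 × 34 = 50.408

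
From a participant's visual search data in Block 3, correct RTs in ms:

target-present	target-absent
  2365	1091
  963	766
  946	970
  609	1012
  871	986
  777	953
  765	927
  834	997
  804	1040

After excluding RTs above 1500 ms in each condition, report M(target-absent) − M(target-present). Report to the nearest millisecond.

target-present: exclude 2365
M(target-present) = 6569/8 = 821.125
M(target-absent) = 8742/9 = 971.333
Difference = 971.333 − 821.125 = 150.208 ms

150 ms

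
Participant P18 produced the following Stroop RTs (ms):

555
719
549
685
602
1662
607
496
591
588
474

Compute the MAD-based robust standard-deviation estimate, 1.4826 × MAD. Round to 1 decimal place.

62.3 ms

Sorted: 474, 496, 549, 555, 588, 591, 602, 607, 685, 719, 1662 → median = 591
|x − 591| sorted: 0, 3, 11, 16, 36, 42, 94, 95, 117, 128, 1071 → MAD = 42
Robust SD ≈ 1.4826 × 42 = 62.269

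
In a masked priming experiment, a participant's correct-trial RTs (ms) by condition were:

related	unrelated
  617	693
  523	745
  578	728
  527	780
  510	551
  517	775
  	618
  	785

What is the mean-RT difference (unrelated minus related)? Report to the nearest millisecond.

164 ms

M(related) = 3272/6 = 545.333
M(unrelated) = 5675/8 = 709.375
Difference = 709.375 − 545.333 = 164.042 ms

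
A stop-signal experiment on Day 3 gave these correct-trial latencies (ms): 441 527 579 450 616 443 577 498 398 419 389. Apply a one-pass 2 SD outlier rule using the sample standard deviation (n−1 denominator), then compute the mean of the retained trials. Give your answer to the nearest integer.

485 ms

n = 11, ΣRT = 5337, M = 485.182
Σ(x−M)² = 62459.64; s = √(62459.64/10) = 79.031
Cutoffs: 485.182 ± 2·79.031 → [327.1, 643.2]
No RTs fall outside the cutoffs; all 11 retained. Mean = 5337/11 = 485.182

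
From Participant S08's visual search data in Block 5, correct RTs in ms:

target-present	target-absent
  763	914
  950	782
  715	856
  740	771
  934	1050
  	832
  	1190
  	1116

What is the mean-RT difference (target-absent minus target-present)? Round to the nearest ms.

118 ms

M(target-present) = 4102/5 = 820.400
M(target-absent) = 7511/8 = 938.875
Difference = 938.875 − 820.400 = 118.475 ms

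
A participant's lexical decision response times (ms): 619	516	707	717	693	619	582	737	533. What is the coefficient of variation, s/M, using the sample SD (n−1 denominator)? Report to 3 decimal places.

n = 9, Σ = 5723, M = 635.8889
Σ(x−M)² = 53554.889; s = √(53554.889/8) = 81.8191
CV = 81.8191 / 635.8889 = 0.12867

0.129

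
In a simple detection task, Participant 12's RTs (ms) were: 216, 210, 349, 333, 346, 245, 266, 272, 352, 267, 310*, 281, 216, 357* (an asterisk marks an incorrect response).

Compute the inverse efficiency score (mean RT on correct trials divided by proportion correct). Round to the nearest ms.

Correct trials (n=12): 216, 210, 349, 333, 346, 245, 266, 272, 352, 267, 281, 216
Mean correct RT = 3353/12 = 279.4167 ms
Proportion correct = 12/14
IES = 279.4167 / (12/14) = 325.986 ms

326 ms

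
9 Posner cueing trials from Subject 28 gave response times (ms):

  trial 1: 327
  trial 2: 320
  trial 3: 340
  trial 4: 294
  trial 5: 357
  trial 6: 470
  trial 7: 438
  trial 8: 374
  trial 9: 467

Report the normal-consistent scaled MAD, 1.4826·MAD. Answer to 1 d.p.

54.9 ms

Sorted: 294, 320, 327, 340, 357, 374, 438, 467, 470 → median = 357
|x − 357| sorted: 0, 17, 17, 30, 37, 63, 81, 110, 113 → MAD = 37
Robust SD ≈ 1.4826 × 37 = 54.856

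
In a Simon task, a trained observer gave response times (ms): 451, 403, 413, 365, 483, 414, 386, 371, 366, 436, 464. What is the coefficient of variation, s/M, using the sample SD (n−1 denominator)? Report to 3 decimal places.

0.098

n = 11, Σ = 4552, M = 413.8182
Σ(x−M)² = 16573.636; s = √(16573.636/10) = 40.7107
CV = 40.7107 / 413.8182 = 0.09838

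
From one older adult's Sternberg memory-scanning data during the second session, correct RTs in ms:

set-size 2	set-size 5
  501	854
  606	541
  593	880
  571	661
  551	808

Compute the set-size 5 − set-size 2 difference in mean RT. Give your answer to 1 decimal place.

M(set-size 2) = 2822/5 = 564.400
M(set-size 5) = 3744/5 = 748.800
Difference = 748.800 − 564.400 = 184.400 ms

184.4 ms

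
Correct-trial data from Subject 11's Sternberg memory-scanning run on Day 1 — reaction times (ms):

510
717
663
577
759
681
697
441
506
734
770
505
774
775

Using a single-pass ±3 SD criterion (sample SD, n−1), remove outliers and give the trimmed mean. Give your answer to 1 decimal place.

n = 14, ΣRT = 9109, M = 650.643
Σ(x−M)² = 182531.21; s = √(182531.21/13) = 118.494
Cutoffs: 650.643 ± 3·118.494 → [295.2, 1006.1]
No RTs fall outside the cutoffs; all 14 retained. Mean = 9109/14 = 650.643

650.6 ms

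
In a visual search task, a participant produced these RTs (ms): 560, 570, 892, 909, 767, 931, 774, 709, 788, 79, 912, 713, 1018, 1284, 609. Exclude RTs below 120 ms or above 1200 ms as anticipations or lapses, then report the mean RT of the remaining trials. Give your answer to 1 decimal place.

Excluded: 79, 1284
Retained (n=13): Σ = 10152
Mean = 10152/13 = 780.9231

780.9 ms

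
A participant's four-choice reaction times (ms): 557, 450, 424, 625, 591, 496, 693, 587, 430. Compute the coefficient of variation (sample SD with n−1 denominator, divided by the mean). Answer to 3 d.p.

0.175

n = 9, Σ = 4853, M = 539.2222
Σ(x−M)² = 71319.556; s = √(71319.556/8) = 94.4190
CV = 94.4190 / 539.2222 = 0.17510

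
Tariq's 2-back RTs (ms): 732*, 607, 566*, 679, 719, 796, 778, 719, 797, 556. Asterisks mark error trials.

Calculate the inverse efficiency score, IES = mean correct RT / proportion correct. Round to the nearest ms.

883 ms

Correct trials (n=8): 607, 679, 719, 796, 778, 719, 797, 556
Mean correct RT = 5651/8 = 706.3750 ms
Proportion correct = 8/10
IES = 706.3750 / (8/10) = 882.969 ms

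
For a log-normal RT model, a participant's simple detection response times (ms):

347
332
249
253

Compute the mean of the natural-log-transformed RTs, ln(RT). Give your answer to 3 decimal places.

5.676

ln(RT): 5.8493, 5.8051, 5.5175, 5.5334
Σ ln(RT) = 22.7053
Mean = 22.7053/4 = 5.67633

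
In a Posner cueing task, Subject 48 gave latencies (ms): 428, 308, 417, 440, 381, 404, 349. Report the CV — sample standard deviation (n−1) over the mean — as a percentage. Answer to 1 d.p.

12.1%

n = 7, Σ = 2727, M = 389.5714
Σ(x−M)² = 13353.714; s = √(13353.714/6) = 47.1765
CV = 47.1765 / 389.5714 = 0.12110 = 12.110%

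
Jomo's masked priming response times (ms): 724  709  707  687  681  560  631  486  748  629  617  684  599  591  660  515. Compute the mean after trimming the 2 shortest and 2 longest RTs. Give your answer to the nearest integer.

646 ms

Sorted: 486, 515, 560, 591, 599, 617, 629, 631, 660, 681, 684, 687, 707, 709, 724, 748
Drop lowest 2 (486, 515) and highest 2 (724, 748)
Remaining (n=12): Σ = 7755, mean = 7755/12 = 646.250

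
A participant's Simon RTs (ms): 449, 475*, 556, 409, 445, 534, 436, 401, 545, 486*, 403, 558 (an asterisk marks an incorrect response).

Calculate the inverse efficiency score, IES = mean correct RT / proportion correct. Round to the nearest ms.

Correct trials (n=10): 449, 556, 409, 445, 534, 436, 401, 545, 403, 558
Mean correct RT = 4736/10 = 473.6000 ms
Proportion correct = 10/12
IES = 473.6000 / (10/12) = 568.320 ms

568 ms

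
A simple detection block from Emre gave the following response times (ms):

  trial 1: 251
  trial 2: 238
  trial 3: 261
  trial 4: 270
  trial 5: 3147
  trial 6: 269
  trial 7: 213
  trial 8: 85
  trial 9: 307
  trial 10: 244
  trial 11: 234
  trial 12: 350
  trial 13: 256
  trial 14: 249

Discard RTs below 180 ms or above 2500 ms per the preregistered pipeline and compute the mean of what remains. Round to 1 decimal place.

261.8 ms

Excluded: 85, 3147
Retained (n=12): Σ = 3142
Mean = 3142/12 = 261.8333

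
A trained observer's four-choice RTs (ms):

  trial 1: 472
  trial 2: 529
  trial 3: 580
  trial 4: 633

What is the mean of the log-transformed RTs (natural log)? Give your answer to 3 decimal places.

ln(RT): 6.1570, 6.2710, 6.3630, 6.4505
Σ ln(RT) = 25.2415
Mean = 25.2415/4 = 6.31037

6.310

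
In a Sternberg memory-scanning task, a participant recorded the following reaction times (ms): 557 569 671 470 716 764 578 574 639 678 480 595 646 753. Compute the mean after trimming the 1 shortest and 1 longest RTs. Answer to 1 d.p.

Sorted: 470, 480, 557, 569, 574, 578, 595, 639, 646, 671, 678, 716, 753, 764
Drop lowest 1 (470) and highest 1 (764)
Remaining (n=12): Σ = 7456, mean = 7456/12 = 621.333

621.3 ms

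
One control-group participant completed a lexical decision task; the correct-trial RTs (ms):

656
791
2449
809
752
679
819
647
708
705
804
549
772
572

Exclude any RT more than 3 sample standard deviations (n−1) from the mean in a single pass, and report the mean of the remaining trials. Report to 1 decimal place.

n = 14, ΣRT = 11712, M = 836.571
Σ(x−M)² = 2895363.43; s = √(2895363.43/13) = 471.932
Cutoffs: 836.571 ± 3·471.932 → [-579.2, 2252.4]
Outside: 2449 → excluded.
Retained (n=13): Σ = 9263, mean = 9263/13 = 712.538

712.5 ms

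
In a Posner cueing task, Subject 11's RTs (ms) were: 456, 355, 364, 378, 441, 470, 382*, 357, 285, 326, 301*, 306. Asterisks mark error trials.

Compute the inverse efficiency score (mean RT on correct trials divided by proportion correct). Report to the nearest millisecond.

Correct trials (n=10): 456, 355, 364, 378, 441, 470, 357, 285, 326, 306
Mean correct RT = 3738/10 = 373.8000 ms
Proportion correct = 10/12
IES = 373.8000 / (10/12) = 448.560 ms

449 ms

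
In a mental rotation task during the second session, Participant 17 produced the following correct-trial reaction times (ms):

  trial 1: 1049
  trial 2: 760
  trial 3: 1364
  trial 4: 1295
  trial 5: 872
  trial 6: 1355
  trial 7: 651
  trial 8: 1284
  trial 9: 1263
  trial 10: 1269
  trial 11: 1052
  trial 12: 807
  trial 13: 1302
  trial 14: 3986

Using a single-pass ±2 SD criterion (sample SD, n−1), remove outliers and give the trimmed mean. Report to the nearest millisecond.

1102 ms

n = 14, ΣRT = 18309, M = 1307.786
Σ(x−M)² = 8487022.36; s = √(8487022.36/13) = 807.990
Cutoffs: 1307.786 ± 2·807.990 → [-308.2, 2923.8]
Outside: 3986 → excluded.
Retained (n=13): Σ = 14323, mean = 14323/13 = 1101.769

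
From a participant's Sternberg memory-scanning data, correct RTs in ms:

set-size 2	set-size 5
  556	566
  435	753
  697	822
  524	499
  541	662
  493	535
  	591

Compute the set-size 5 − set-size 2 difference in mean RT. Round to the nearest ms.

M(set-size 2) = 3246/6 = 541.000
M(set-size 5) = 4428/7 = 632.571
Difference = 632.571 − 541.000 = 91.571 ms

92 ms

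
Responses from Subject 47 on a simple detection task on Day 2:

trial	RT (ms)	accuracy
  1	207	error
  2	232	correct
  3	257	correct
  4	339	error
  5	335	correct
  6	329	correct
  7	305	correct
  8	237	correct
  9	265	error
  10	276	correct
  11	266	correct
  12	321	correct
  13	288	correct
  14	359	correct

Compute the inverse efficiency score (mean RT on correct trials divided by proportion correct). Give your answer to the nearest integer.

371 ms

Correct trials (n=11): 232, 257, 335, 329, 305, 237, 276, 266, 321, 288, 359
Mean correct RT = 3205/11 = 291.3636 ms
Proportion correct = 11/14
IES = 291.3636 / (11/14) = 370.826 ms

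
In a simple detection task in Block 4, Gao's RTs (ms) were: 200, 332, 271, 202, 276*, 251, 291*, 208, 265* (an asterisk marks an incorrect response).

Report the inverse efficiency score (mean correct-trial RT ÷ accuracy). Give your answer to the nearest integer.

366 ms

Correct trials (n=6): 200, 332, 271, 202, 251, 208
Mean correct RT = 1464/6 = 244.0000 ms
Proportion correct = 6/9
IES = 244.0000 / (6/9) = 366.000 ms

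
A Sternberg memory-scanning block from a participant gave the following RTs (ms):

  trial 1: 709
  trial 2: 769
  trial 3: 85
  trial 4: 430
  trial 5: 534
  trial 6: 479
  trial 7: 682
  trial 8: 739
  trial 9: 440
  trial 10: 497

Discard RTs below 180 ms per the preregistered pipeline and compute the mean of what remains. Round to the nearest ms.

587 ms

Excluded: 85
Retained (n=9): Σ = 5279
Mean = 5279/9 = 586.5556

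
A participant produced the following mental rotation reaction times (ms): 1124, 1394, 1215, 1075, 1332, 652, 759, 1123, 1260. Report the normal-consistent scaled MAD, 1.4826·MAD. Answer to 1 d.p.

201.6 ms

Sorted: 652, 759, 1075, 1123, 1124, 1215, 1260, 1332, 1394 → median = 1124
|x − 1124| sorted: 0, 1, 49, 91, 136, 208, 270, 365, 472 → MAD = 136
Robust SD ≈ 1.4826 × 136 = 201.634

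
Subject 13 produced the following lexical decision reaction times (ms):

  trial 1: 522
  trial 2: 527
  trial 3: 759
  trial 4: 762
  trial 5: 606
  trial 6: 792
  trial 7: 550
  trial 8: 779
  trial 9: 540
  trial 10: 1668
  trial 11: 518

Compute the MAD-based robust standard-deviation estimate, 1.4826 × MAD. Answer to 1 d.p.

130.5 ms

Sorted: 518, 522, 527, 540, 550, 606, 759, 762, 779, 792, 1668 → median = 606
|x − 606| sorted: 0, 56, 66, 79, 84, 88, 153, 156, 173, 186, 1062 → MAD = 88
Robust SD ≈ 1.4826 × 88 = 130.469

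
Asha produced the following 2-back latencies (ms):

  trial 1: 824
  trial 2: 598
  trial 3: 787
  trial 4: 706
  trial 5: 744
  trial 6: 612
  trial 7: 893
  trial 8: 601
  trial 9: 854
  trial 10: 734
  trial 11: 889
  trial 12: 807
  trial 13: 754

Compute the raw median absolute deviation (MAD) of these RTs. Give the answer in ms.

Sorted: 598, 601, 612, 706, 734, 744, 754, 787, 807, 824, 854, 889, 893 → median = 754
|x − 754|: 70, 156, 33, 48, 10, 142, 139, 153, 100, 20, 135, 53, 0
Sorted deviations: 0, 10, 20, 33, 48, 53, 70, 100, 135, 139, 142, 153, 156 → MAD = 70

70 ms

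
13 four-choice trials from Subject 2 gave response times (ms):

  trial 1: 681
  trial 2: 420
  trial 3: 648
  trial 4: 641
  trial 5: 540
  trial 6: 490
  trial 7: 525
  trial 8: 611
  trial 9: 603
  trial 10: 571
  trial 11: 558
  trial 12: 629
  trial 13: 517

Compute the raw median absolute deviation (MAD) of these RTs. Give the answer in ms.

Sorted: 420, 490, 517, 525, 540, 558, 571, 603, 611, 629, 641, 648, 681 → median = 571
|x − 571|: 110, 151, 77, 70, 31, 81, 46, 40, 32, 0, 13, 58, 54
Sorted deviations: 0, 13, 31, 32, 40, 46, 54, 58, 70, 77, 81, 110, 151 → MAD = 54

54 ms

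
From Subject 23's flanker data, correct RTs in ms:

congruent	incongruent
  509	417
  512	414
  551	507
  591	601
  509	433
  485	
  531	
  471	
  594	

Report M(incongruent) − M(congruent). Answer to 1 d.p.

-53.7 ms

M(congruent) = 4753/9 = 528.111
M(incongruent) = 2372/5 = 474.400
Difference = 474.400 − 528.111 = -53.711 ms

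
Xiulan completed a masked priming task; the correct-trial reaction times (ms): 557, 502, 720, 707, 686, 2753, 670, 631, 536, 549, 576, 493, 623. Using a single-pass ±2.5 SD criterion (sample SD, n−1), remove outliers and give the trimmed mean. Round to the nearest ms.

604 ms

n = 13, ΣRT = 10003, M = 769.462
Σ(x−M)² = 4331895.23; s = √(4331895.23/12) = 600.825
Cutoffs: 769.462 ± 2.5·600.825 → [-732.6, 2271.5]
Outside: 2753 → excluded.
Retained (n=12): Σ = 7250, mean = 7250/12 = 604.167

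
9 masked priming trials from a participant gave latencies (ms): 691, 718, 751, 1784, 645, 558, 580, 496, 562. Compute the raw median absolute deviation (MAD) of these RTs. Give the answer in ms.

83 ms

Sorted: 496, 558, 562, 580, 645, 691, 718, 751, 1784 → median = 645
|x − 645|: 46, 73, 106, 1139, 0, 87, 65, 149, 83
Sorted deviations: 0, 46, 65, 73, 83, 87, 106, 149, 1139 → MAD = 83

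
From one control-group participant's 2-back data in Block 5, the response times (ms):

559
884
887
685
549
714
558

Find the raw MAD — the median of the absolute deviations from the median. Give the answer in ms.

127 ms

Sorted: 549, 558, 559, 685, 714, 884, 887 → median = 685
|x − 685|: 126, 199, 202, 0, 136, 29, 127
Sorted deviations: 0, 29, 126, 127, 136, 199, 202 → MAD = 127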